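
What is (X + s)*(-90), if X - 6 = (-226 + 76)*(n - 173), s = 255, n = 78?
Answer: -1305990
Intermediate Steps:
X = 14256 (X = 6 + (-226 + 76)*(78 - 173) = 6 - 150*(-95) = 6 + 14250 = 14256)
(X + s)*(-90) = (14256 + 255)*(-90) = 14511*(-90) = -1305990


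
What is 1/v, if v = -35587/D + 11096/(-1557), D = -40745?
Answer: -63439965/396697561 ≈ -0.15992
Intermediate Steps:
v = -396697561/63439965 (v = -35587/(-40745) + 11096/(-1557) = -35587*(-1/40745) + 11096*(-1/1557) = 35587/40745 - 11096/1557 = -396697561/63439965 ≈ -6.2531)
1/v = 1/(-396697561/63439965) = -63439965/396697561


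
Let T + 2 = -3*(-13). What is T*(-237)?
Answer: -8769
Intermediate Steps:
T = 37 (T = -2 - 3*(-13) = -2 + 39 = 37)
T*(-237) = 37*(-237) = -8769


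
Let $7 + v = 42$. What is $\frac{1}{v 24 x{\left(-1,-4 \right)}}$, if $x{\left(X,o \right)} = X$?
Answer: $- \frac{1}{840} \approx -0.0011905$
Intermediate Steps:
$v = 35$ ($v = -7 + 42 = 35$)
$\frac{1}{v 24 x{\left(-1,-4 \right)}} = \frac{1}{35 \cdot 24 \left(-1\right)} = \frac{1}{840 \left(-1\right)} = \frac{1}{-840} = - \frac{1}{840}$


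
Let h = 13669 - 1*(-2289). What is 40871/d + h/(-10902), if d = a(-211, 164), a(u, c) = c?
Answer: 2803535/11316 ≈ 247.75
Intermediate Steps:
h = 15958 (h = 13669 + 2289 = 15958)
d = 164
40871/d + h/(-10902) = 40871/164 + 15958/(-10902) = 40871*(1/164) + 15958*(-1/10902) = 40871/164 - 101/69 = 2803535/11316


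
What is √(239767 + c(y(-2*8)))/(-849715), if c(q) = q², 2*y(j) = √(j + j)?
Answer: -√239759/849715 ≈ -0.00057625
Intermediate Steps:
y(j) = √2*√j/2 (y(j) = √(j + j)/2 = √(2*j)/2 = (√2*√j)/2 = √2*√j/2)
√(239767 + c(y(-2*8)))/(-849715) = √(239767 + (√2*√(-2*8)/2)²)/(-849715) = √(239767 + (√2*√(-16)/2)²)*(-1/849715) = √(239767 + (√2*(4*I)/2)²)*(-1/849715) = √(239767 + (2*I*√2)²)*(-1/849715) = √(239767 - 8)*(-1/849715) = √239759*(-1/849715) = -√239759/849715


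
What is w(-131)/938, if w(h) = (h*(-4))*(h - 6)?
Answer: -35894/469 ≈ -76.533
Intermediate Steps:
w(h) = -4*h*(-6 + h) (w(h) = (-4*h)*(-6 + h) = -4*h*(-6 + h))
w(-131)/938 = (4*(-131)*(6 - 1*(-131)))/938 = (4*(-131)*(6 + 131))*(1/938) = (4*(-131)*137)*(1/938) = -71788*1/938 = -35894/469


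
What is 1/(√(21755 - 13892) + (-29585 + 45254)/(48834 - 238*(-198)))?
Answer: -18562542/893849001491 + 113678244*√7863/893849001491 ≈ 0.011257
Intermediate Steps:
1/(√(21755 - 13892) + (-29585 + 45254)/(48834 - 238*(-198))) = 1/(√7863 + 15669/(48834 + 47124)) = 1/(√7863 + 15669/95958) = 1/(√7863 + 15669*(1/95958)) = 1/(√7863 + 1741/10662) = 1/(1741/10662 + √7863)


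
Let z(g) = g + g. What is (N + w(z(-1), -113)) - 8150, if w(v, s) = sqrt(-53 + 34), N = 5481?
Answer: -2669 + I*sqrt(19) ≈ -2669.0 + 4.3589*I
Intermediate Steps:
z(g) = 2*g
w(v, s) = I*sqrt(19) (w(v, s) = sqrt(-19) = I*sqrt(19))
(N + w(z(-1), -113)) - 8150 = (5481 + I*sqrt(19)) - 8150 = -2669 + I*sqrt(19)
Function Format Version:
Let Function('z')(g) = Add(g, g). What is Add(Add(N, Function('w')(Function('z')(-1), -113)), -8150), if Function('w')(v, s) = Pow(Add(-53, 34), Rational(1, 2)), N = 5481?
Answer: Add(-2669, Mul(I, Pow(19, Rational(1, 2)))) ≈ Add(-2669.0, Mul(4.3589, I))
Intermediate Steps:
Function('z')(g) = Mul(2, g)
Function('w')(v, s) = Mul(I, Pow(19, Rational(1, 2))) (Function('w')(v, s) = Pow(-19, Rational(1, 2)) = Mul(I, Pow(19, Rational(1, 2))))
Add(Add(N, Function('w')(Function('z')(-1), -113)), -8150) = Add(Add(5481, Mul(I, Pow(19, Rational(1, 2)))), -8150) = Add(-2669, Mul(I, Pow(19, Rational(1, 2))))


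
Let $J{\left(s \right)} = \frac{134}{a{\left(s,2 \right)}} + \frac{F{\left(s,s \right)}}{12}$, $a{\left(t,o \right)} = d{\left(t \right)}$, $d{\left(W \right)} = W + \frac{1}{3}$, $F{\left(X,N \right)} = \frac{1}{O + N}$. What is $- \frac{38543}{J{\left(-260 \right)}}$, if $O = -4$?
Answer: $\frac{95119190496}{1274315} \approx 74643.0$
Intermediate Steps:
$F{\left(X,N \right)} = \frac{1}{-4 + N}$
$d{\left(W \right)} = \frac{1}{3} + W$ ($d{\left(W \right)} = W + \frac{1}{3} = \frac{1}{3} + W$)
$a{\left(t,o \right)} = \frac{1}{3} + t$
$J{\left(s \right)} = \frac{134}{\frac{1}{3} + s} + \frac{1}{12 \left(-4 + s\right)}$ ($J{\left(s \right)} = \frac{134}{\frac{1}{3} + s} + \frac{1}{\left(-4 + s\right) 12} = \frac{134}{\frac{1}{3} + s} + \frac{1}{-4 + s} \frac{1}{12} = \frac{134}{\frac{1}{3} + s} + \frac{1}{12 \left(-4 + s\right)}$)
$- \frac{38543}{J{\left(-260 \right)}} = - \frac{38543}{\frac{1}{12} \frac{1}{1 + 3 \left(-260\right)} \frac{1}{-4 - 260} \left(-19295 + 4827 \left(-260\right)\right)} = - \frac{38543}{\frac{1}{12} \frac{1}{1 - 780} \frac{1}{-264} \left(-19295 - 1255020\right)} = - \frac{38543}{\frac{1}{12} \frac{1}{-779} \left(- \frac{1}{264}\right) \left(-1274315\right)} = - \frac{38543}{\frac{1}{12} \left(- \frac{1}{779}\right) \left(- \frac{1}{264}\right) \left(-1274315\right)} = - \frac{38543}{- \frac{1274315}{2467872}} = \left(-38543\right) \left(- \frac{2467872}{1274315}\right) = \frac{95119190496}{1274315}$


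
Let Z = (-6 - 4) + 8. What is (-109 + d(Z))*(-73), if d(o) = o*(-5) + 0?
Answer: 7227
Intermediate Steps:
Z = -2 (Z = -10 + 8 = -2)
d(o) = -5*o (d(o) = -5*o + 0 = -5*o)
(-109 + d(Z))*(-73) = (-109 - 5*(-2))*(-73) = (-109 + 10)*(-73) = -99*(-73) = 7227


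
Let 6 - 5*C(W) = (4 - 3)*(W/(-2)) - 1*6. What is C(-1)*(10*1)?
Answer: 23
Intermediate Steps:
C(W) = 12/5 + W/10 (C(W) = 6/5 - ((4 - 3)*(W/(-2)) - 1*6)/5 = 6/5 - (1*(W*(-½)) - 6)/5 = 6/5 - (1*(-W/2) - 6)/5 = 6/5 - (-W/2 - 6)/5 = 6/5 - (-6 - W/2)/5 = 6/5 + (6/5 + W/10) = 12/5 + W/10)
C(-1)*(10*1) = (12/5 + (⅒)*(-1))*(10*1) = (12/5 - ⅒)*10 = (23/10)*10 = 23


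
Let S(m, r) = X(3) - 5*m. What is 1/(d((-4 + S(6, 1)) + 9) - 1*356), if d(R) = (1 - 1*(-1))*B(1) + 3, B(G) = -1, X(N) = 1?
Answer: -1/355 ≈ -0.0028169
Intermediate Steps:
S(m, r) = 1 - 5*m
d(R) = 1 (d(R) = (1 - 1*(-1))*(-1) + 3 = (1 + 1)*(-1) + 3 = 2*(-1) + 3 = -2 + 3 = 1)
1/(d((-4 + S(6, 1)) + 9) - 1*356) = 1/(1 - 1*356) = 1/(1 - 356) = 1/(-355) = -1/355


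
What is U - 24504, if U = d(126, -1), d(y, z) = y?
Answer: -24378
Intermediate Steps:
U = 126
U - 24504 = 126 - 24504 = -24378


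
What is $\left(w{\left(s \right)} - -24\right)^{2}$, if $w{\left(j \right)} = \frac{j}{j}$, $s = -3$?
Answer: $625$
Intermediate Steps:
$w{\left(j \right)} = 1$
$\left(w{\left(s \right)} - -24\right)^{2} = \left(1 - -24\right)^{2} = \left(1 + 24\right)^{2} = 25^{2} = 625$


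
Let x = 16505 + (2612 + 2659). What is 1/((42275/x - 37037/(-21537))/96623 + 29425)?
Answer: 45315192942576/1333399554052293187 ≈ 3.3985e-5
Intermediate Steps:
x = 21776 (x = 16505 + 5271 = 21776)
1/((42275/x - 37037/(-21537))/96623 + 29425) = 1/((42275/21776 - 37037/(-21537))/96623 + 29425) = 1/((42275*(1/21776) - 37037*(-1/21537))*(1/96623) + 29425) = 1/((42275/21776 + 37037/21537)*(1/96623) + 29425) = 1/((1716994387/468989712)*(1/96623) + 29425) = 1/(1716994387/45315192942576 + 29425) = 1/(1333399554052293187/45315192942576) = 45315192942576/1333399554052293187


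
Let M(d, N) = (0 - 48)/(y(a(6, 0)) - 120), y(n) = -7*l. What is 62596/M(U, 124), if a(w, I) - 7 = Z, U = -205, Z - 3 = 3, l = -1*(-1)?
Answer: 1987423/12 ≈ 1.6562e+5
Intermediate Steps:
l = 1
Z = 6 (Z = 3 + 3 = 6)
a(w, I) = 13 (a(w, I) = 7 + 6 = 13)
y(n) = -7 (y(n) = -7*1 = -7)
M(d, N) = 48/127 (M(d, N) = (0 - 48)/(-7 - 120) = -48/(-127) = -48*(-1/127) = 48/127)
62596/M(U, 124) = 62596/(48/127) = 62596*(127/48) = 1987423/12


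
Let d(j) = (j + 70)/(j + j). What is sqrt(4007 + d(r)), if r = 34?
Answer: sqrt(1158465)/17 ≈ 63.313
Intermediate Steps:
d(j) = (70 + j)/(2*j) (d(j) = (70 + j)/((2*j)) = (70 + j)*(1/(2*j)) = (70 + j)/(2*j))
sqrt(4007 + d(r)) = sqrt(4007 + (1/2)*(70 + 34)/34) = sqrt(4007 + (1/2)*(1/34)*104) = sqrt(4007 + 26/17) = sqrt(68145/17) = sqrt(1158465)/17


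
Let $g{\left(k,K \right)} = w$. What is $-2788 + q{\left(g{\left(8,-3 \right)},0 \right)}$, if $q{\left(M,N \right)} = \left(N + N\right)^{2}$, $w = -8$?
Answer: $-2788$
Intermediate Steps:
$g{\left(k,K \right)} = -8$
$q{\left(M,N \right)} = 4 N^{2}$ ($q{\left(M,N \right)} = \left(2 N\right)^{2} = 4 N^{2}$)
$-2788 + q{\left(g{\left(8,-3 \right)},0 \right)} = -2788 + 4 \cdot 0^{2} = -2788 + 4 \cdot 0 = -2788 + 0 = -2788$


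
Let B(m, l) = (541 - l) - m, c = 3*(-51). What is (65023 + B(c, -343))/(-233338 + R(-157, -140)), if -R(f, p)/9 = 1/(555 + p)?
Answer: -27414900/96835279 ≈ -0.28311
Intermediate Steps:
c = -153
R(f, p) = -9/(555 + p)
B(m, l) = 541 - l - m
(65023 + B(c, -343))/(-233338 + R(-157, -140)) = (65023 + (541 - 1*(-343) - 1*(-153)))/(-233338 - 9/(555 - 140)) = (65023 + (541 + 343 + 153))/(-233338 - 9/415) = (65023 + 1037)/(-233338 - 9*1/415) = 66060/(-233338 - 9/415) = 66060/(-96835279/415) = 66060*(-415/96835279) = -27414900/96835279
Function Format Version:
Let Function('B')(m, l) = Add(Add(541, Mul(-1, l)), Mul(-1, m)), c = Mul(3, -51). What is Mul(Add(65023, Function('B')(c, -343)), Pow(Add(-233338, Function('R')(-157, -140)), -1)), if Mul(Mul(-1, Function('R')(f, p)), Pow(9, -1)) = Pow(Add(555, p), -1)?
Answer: Rational(-27414900, 96835279) ≈ -0.28311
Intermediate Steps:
c = -153
Function('R')(f, p) = Mul(-9, Pow(Add(555, p), -1))
Function('B')(m, l) = Add(541, Mul(-1, l), Mul(-1, m))
Mul(Add(65023, Function('B')(c, -343)), Pow(Add(-233338, Function('R')(-157, -140)), -1)) = Mul(Add(65023, Add(541, Mul(-1, -343), Mul(-1, -153))), Pow(Add(-233338, Mul(-9, Pow(Add(555, -140), -1))), -1)) = Mul(Add(65023, Add(541, 343, 153)), Pow(Add(-233338, Mul(-9, Pow(415, -1))), -1)) = Mul(Add(65023, 1037), Pow(Add(-233338, Mul(-9, Rational(1, 415))), -1)) = Mul(66060, Pow(Add(-233338, Rational(-9, 415)), -1)) = Mul(66060, Pow(Rational(-96835279, 415), -1)) = Mul(66060, Rational(-415, 96835279)) = Rational(-27414900, 96835279)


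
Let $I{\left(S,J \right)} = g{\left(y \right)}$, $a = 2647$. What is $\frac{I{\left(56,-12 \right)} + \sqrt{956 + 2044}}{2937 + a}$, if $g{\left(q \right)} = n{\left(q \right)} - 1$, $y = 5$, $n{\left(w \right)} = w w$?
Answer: $\frac{3}{698} + \frac{5 \sqrt{30}}{2792} \approx 0.014107$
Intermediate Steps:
$n{\left(w \right)} = w^{2}$
$g{\left(q \right)} = -1 + q^{2}$ ($g{\left(q \right)} = q^{2} - 1 = -1 + q^{2}$)
$I{\left(S,J \right)} = 24$ ($I{\left(S,J \right)} = -1 + 5^{2} = -1 + 25 = 24$)
$\frac{I{\left(56,-12 \right)} + \sqrt{956 + 2044}}{2937 + a} = \frac{24 + \sqrt{956 + 2044}}{2937 + 2647} = \frac{24 + \sqrt{3000}}{5584} = \left(24 + 10 \sqrt{30}\right) \frac{1}{5584} = \frac{3}{698} + \frac{5 \sqrt{30}}{2792}$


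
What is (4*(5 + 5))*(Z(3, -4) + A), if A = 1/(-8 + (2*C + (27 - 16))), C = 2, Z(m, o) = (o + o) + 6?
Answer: -520/7 ≈ -74.286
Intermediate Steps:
Z(m, o) = 6 + 2*o (Z(m, o) = 2*o + 6 = 6 + 2*o)
A = ⅐ (A = 1/(-8 + (2*2 + (27 - 16))) = 1/(-8 + (4 + 11)) = 1/(-8 + 15) = 1/7 = ⅐ ≈ 0.14286)
(4*(5 + 5))*(Z(3, -4) + A) = (4*(5 + 5))*((6 + 2*(-4)) + ⅐) = (4*10)*((6 - 8) + ⅐) = 40*(-2 + ⅐) = 40*(-13/7) = -520/7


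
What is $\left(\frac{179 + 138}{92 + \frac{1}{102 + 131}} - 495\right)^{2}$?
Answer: $\frac{111037936802116}{459544969} \approx 2.4163 \cdot 10^{5}$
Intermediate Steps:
$\left(\frac{179 + 138}{92 + \frac{1}{102 + 131}} - 495\right)^{2} = \left(\frac{317}{92 + \frac{1}{233}} - 495\right)^{2} = \left(\frac{317}{\frac{21437}{233}} - 495\right)^{2} = \left(317 \cdot \frac{233}{21437} - 495\right)^{2} = \left(\frac{73861}{21437} - 495\right)^{2} = \left(- \frac{10537454}{21437}\right)^{2} = \frac{111037936802116}{459544969}$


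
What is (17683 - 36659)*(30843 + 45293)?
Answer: -1444756736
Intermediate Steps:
(17683 - 36659)*(30843 + 45293) = -18976*76136 = -1444756736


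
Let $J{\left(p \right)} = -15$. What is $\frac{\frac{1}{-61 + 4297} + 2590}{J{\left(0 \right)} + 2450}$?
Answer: $\frac{10971241}{10314660} \approx 1.0637$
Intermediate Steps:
$\frac{\frac{1}{-61 + 4297} + 2590}{J{\left(0 \right)} + 2450} = \frac{\frac{1}{-61 + 4297} + 2590}{-15 + 2450} = \frac{\frac{1}{4236} + 2590}{2435} = \left(\frac{1}{4236} + 2590\right) \frac{1}{2435} = \frac{10971241}{4236} \cdot \frac{1}{2435} = \frac{10971241}{10314660}$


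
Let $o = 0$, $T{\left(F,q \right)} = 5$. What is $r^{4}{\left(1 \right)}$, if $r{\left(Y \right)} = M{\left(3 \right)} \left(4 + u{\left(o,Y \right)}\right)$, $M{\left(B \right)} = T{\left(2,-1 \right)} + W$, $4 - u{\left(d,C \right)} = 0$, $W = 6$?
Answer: $59969536$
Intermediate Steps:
$u{\left(d,C \right)} = 4$ ($u{\left(d,C \right)} = 4 - 0 = 4 + 0 = 4$)
$M{\left(B \right)} = 11$ ($M{\left(B \right)} = 5 + 6 = 11$)
$r{\left(Y \right)} = 88$ ($r{\left(Y \right)} = 11 \left(4 + 4\right) = 11 \cdot 8 = 88$)
$r^{4}{\left(1 \right)} = 88^{4} = 59969536$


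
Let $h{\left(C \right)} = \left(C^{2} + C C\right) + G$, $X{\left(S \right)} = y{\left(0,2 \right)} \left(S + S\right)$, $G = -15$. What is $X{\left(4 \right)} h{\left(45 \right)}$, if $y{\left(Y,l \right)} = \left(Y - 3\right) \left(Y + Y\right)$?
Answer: $0$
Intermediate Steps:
$y{\left(Y,l \right)} = 2 Y \left(-3 + Y\right)$ ($y{\left(Y,l \right)} = \left(-3 + Y\right) 2 Y = 2 Y \left(-3 + Y\right)$)
$X{\left(S \right)} = 0$ ($X{\left(S \right)} = 2 \cdot 0 \left(-3 + 0\right) \left(S + S\right) = 2 \cdot 0 \left(-3\right) 2 S = 0 \cdot 2 S = 0$)
$h{\left(C \right)} = -15 + 2 C^{2}$ ($h{\left(C \right)} = \left(C^{2} + C C\right) - 15 = \left(C^{2} + C^{2}\right) - 15 = 2 C^{2} - 15 = -15 + 2 C^{2}$)
$X{\left(4 \right)} h{\left(45 \right)} = 0 \left(-15 + 2 \cdot 45^{2}\right) = 0 \left(-15 + 2 \cdot 2025\right) = 0 \left(-15 + 4050\right) = 0 \cdot 4035 = 0$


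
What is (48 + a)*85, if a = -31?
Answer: 1445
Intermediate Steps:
(48 + a)*85 = (48 - 31)*85 = 17*85 = 1445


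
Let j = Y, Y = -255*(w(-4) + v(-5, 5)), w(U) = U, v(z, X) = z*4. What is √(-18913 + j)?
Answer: I*√12793 ≈ 113.11*I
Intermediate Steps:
v(z, X) = 4*z
Y = 6120 (Y = -255*(-4 + 4*(-5)) = -255*(-4 - 20) = -255*(-24) = -15*(-408) = 6120)
j = 6120
√(-18913 + j) = √(-18913 + 6120) = √(-12793) = I*√12793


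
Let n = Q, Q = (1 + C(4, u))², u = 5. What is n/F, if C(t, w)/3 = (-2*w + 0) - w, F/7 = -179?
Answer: -1936/1253 ≈ -1.5451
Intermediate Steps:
F = -1253 (F = 7*(-179) = -1253)
C(t, w) = -9*w (C(t, w) = 3*((-2*w + 0) - w) = 3*(-2*w - w) = 3*(-3*w) = -9*w)
Q = 1936 (Q = (1 - 9*5)² = (1 - 45)² = (-44)² = 1936)
n = 1936
n/F = 1936/(-1253) = 1936*(-1/1253) = -1936/1253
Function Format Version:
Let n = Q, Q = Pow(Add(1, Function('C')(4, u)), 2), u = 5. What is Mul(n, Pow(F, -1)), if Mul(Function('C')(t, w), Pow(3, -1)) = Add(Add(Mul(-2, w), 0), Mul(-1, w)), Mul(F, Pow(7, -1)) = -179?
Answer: Rational(-1936, 1253) ≈ -1.5451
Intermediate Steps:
F = -1253 (F = Mul(7, -179) = -1253)
Function('C')(t, w) = Mul(-9, w) (Function('C')(t, w) = Mul(3, Add(Add(Mul(-2, w), 0), Mul(-1, w))) = Mul(3, Add(Mul(-2, w), Mul(-1, w))) = Mul(3, Mul(-3, w)) = Mul(-9, w))
Q = 1936 (Q = Pow(Add(1, Mul(-9, 5)), 2) = Pow(Add(1, -45), 2) = Pow(-44, 2) = 1936)
n = 1936
Mul(n, Pow(F, -1)) = Mul(1936, Pow(-1253, -1)) = Mul(1936, Rational(-1, 1253)) = Rational(-1936, 1253)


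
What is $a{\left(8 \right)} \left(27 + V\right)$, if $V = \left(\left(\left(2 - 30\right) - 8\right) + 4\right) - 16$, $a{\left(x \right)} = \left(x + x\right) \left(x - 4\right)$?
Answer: $-1344$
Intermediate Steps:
$a{\left(x \right)} = 2 x \left(-4 + x\right)$
$V = -48$ ($V = \left(\left(\left(2 - 30\right) - 8\right) + 4\right) - 16 = \left(\left(-28 - 8\right) + 4\right) - 16 = \left(-36 + 4\right) - 16 = -32 - 16 = -48$)
$a{\left(8 \right)} \left(27 + V\right) = 2 \cdot 8 \left(-4 + 8\right) \left(27 - 48\right) = 2 \cdot 8 \cdot 4 \left(-21\right) = 64 \left(-21\right) = -1344$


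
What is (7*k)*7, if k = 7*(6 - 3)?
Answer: 1029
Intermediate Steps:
k = 21 (k = 7*3 = 21)
(7*k)*7 = (7*21)*7 = 147*7 = 1029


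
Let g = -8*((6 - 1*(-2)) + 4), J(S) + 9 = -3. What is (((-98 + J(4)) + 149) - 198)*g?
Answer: 15264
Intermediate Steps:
J(S) = -12 (J(S) = -9 - 3 = -12)
g = -96 (g = -8*((6 + 2) + 4) = -8*(8 + 4) = -8*12 = -96)
(((-98 + J(4)) + 149) - 198)*g = (((-98 - 12) + 149) - 198)*(-96) = ((-110 + 149) - 198)*(-96) = (39 - 198)*(-96) = -159*(-96) = 15264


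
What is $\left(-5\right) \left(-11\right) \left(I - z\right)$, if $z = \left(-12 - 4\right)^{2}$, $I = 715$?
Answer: $25245$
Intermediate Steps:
$z = 256$ ($z = \left(-16\right)^{2} = 256$)
$\left(-5\right) \left(-11\right) \left(I - z\right) = \left(-5\right) \left(-11\right) \left(715 - 256\right) = 55 \left(715 - 256\right) = 55 \cdot 459 = 25245$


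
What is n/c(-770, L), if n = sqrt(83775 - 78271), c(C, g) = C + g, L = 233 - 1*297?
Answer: -4*sqrt(86)/417 ≈ -0.088956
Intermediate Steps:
L = -64 (L = 233 - 297 = -64)
n = 8*sqrt(86) (n = sqrt(5504) = 8*sqrt(86) ≈ 74.189)
n/c(-770, L) = (8*sqrt(86))/(-770 - 64) = (8*sqrt(86))/(-834) = (8*sqrt(86))*(-1/834) = -4*sqrt(86)/417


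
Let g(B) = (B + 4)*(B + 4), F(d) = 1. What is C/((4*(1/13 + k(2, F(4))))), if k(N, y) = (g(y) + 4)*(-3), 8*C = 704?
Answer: -143/565 ≈ -0.25310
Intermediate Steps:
C = 88 (C = (1/8)*704 = 88)
g(B) = (4 + B)**2 (g(B) = (4 + B)*(4 + B) = (4 + B)**2)
k(N, y) = -12 - 3*(4 + y)**2 (k(N, y) = ((4 + y)**2 + 4)*(-3) = (4 + (4 + y)**2)*(-3) = -12 - 3*(4 + y)**2)
C/((4*(1/13 + k(2, F(4))))) = 88/((4*(1/13 + (-12 - 3*(4 + 1)**2)))) = 88/((4*(1/13 + (-12 - 3*5**2)))) = 88/((4*(1/13 + (-12 - 3*25)))) = 88/((4*(1/13 + (-12 - 75)))) = 88/((4*(1/13 - 87))) = 88/((4*(-1130/13))) = 88/(-4520/13) = 88*(-13/4520) = -143/565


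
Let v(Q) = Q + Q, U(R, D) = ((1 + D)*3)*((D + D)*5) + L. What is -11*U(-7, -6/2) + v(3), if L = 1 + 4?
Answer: -2029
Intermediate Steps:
L = 5
U(R, D) = 5 + 10*D*(3 + 3*D) (U(R, D) = ((1 + D)*3)*((D + D)*5) + 5 = (3 + 3*D)*((2*D)*5) + 5 = (3 + 3*D)*(10*D) + 5 = 10*D*(3 + 3*D) + 5 = 5 + 10*D*(3 + 3*D))
v(Q) = 2*Q
-11*U(-7, -6/2) + v(3) = -11*(5 + 30*(-6/2) + 30*(-6/2)**2) + 2*3 = -11*(5 + 30*(-6*1/2) + 30*(-6*1/2)**2) + 6 = -11*(5 + 30*(-3) + 30*(-3)**2) + 6 = -11*(5 - 90 + 30*9) + 6 = -11*(5 - 90 + 270) + 6 = -11*185 + 6 = -2035 + 6 = -2029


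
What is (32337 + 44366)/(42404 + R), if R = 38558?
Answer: 76703/80962 ≈ 0.94740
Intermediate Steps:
(32337 + 44366)/(42404 + R) = (32337 + 44366)/(42404 + 38558) = 76703/80962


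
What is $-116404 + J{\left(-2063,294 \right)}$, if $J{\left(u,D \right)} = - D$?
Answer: $-116698$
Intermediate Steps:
$-116404 + J{\left(-2063,294 \right)} = -116404 - 294 = -116698$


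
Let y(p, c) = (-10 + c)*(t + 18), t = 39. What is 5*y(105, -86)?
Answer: -27360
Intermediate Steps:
y(p, c) = -570 + 57*c (y(p, c) = (-10 + c)*(39 + 18) = (-10 + c)*57 = -570 + 57*c)
5*y(105, -86) = 5*(-570 + 57*(-86)) = 5*(-570 - 4902) = 5*(-5472) = -27360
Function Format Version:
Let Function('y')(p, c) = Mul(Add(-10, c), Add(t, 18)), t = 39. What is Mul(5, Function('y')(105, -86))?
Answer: -27360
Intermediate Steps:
Function('y')(p, c) = Add(-570, Mul(57, c)) (Function('y')(p, c) = Mul(Add(-10, c), Add(39, 18)) = Mul(Add(-10, c), 57) = Add(-570, Mul(57, c)))
Mul(5, Function('y')(105, -86)) = Mul(5, Add(-570, Mul(57, -86))) = Mul(5, Add(-570, -4902)) = Mul(5, -5472) = -27360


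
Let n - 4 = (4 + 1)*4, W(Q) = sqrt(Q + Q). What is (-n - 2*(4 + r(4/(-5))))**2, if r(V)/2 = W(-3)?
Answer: 928 + 256*I*sqrt(6) ≈ 928.0 + 627.07*I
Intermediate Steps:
W(Q) = sqrt(2)*sqrt(Q) (W(Q) = sqrt(2*Q) = sqrt(2)*sqrt(Q))
r(V) = 2*I*sqrt(6) (r(V) = 2*(sqrt(2)*sqrt(-3)) = 2*(sqrt(2)*(I*sqrt(3))) = 2*(I*sqrt(6)) = 2*I*sqrt(6))
n = 24 (n = 4 + (4 + 1)*4 = 4 + 5*4 = 4 + 20 = 24)
(-n - 2*(4 + r(4/(-5))))**2 = (-1*24 - 2*(4 + 2*I*sqrt(6)))**2 = (-24 - (8 + 4*I*sqrt(6)))**2 = (-24 + (-8 - 4*I*sqrt(6)))**2 = (-32 - 4*I*sqrt(6))**2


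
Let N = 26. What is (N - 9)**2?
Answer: 289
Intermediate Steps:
(N - 9)**2 = (26 - 9)**2 = 17**2 = 289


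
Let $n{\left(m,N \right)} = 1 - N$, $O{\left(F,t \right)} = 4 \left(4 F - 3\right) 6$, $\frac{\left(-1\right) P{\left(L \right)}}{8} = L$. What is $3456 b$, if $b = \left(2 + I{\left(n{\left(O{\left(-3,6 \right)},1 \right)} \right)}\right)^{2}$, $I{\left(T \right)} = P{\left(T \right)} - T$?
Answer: $13824$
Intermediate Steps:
$P{\left(L \right)} = - 8 L$
$O{\left(F,t \right)} = -72 + 96 F$ ($O{\left(F,t \right)} = 4 \left(-3 + 4 F\right) 6 = \left(-12 + 16 F\right) 6 = -72 + 96 F$)
$I{\left(T \right)} = - 9 T$ ($I{\left(T \right)} = - 8 T - T = - 9 T$)
$b = 4$ ($b = \left(2 - 9 \left(1 - 1\right)\right)^{2} = \left(2 - 0\right)^{2} = \left(2 + 0\right)^{2} = 2^{2} = 4$)
$3456 b = 3456 \cdot 4 = 13824$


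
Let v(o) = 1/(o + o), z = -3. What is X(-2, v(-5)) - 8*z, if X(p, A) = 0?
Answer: 24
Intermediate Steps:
v(o) = 1/(2*o)
X(-2, v(-5)) - 8*z = 0 - 8*(-3) = 0 + 24 = 24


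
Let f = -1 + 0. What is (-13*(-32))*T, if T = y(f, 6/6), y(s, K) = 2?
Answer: 832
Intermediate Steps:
f = -1
T = 2
(-13*(-32))*T = -13*(-32)*2 = 416*2 = 832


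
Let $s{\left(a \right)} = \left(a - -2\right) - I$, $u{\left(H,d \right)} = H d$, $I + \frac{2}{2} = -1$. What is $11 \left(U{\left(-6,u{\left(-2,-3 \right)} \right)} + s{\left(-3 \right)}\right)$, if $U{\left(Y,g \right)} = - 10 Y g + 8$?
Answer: $4059$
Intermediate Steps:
$I = -2$ ($I = -1 - 1 = -2$)
$U{\left(Y,g \right)} = 8 - 10 Y g$ ($U{\left(Y,g \right)} = - 10 Y g + 8 = 8 - 10 Y g$)
$s{\left(a \right)} = 4 + a$ ($s{\left(a \right)} = \left(a - -2\right) - -2 = \left(a + 2\right) + 2 = \left(2 + a\right) + 2 = 4 + a$)
$11 \left(U{\left(-6,u{\left(-2,-3 \right)} \right)} + s{\left(-3 \right)}\right) = 11 \left(\left(8 - - 60 \left(\left(-2\right) \left(-3\right)\right)\right) + \left(4 - 3\right)\right) = 11 \left(\left(8 - \left(-60\right) 6\right) + 1\right) = 11 \left(\left(8 + 360\right) + 1\right) = 11 \left(368 + 1\right) = 11 \cdot 369 = 4059$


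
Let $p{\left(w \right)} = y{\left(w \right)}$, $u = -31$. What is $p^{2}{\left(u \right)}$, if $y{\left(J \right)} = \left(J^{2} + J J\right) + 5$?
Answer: $3713329$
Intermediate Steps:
$y{\left(J \right)} = 5 + 2 J^{2}$ ($y{\left(J \right)} = \left(J^{2} + J^{2}\right) + 5 = 2 J^{2} + 5 = 5 + 2 J^{2}$)
$p{\left(w \right)} = 5 + 2 w^{2}$
$p^{2}{\left(u \right)} = \left(5 + 2 \left(-31\right)^{2}\right)^{2} = \left(5 + 2 \cdot 961\right)^{2} = \left(5 + 1922\right)^{2} = 1927^{2} = 3713329$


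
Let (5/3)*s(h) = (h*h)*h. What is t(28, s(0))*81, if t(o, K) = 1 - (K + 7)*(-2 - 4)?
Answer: 3483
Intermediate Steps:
s(h) = 3*h**3/5 (s(h) = 3*((h*h)*h)/5 = 3*(h**2*h)/5 = 3*h**3/5)
t(o, K) = 43 + 6*K (t(o, K) = 1 - (7 + K)*(-6) = 1 - (-42 - 6*K) = 1 + (42 + 6*K) = 43 + 6*K)
t(28, s(0))*81 = (43 + 6*((3/5)*0**3))*81 = (43 + 6*((3/5)*0))*81 = (43 + 6*0)*81 = (43 + 0)*81 = 43*81 = 3483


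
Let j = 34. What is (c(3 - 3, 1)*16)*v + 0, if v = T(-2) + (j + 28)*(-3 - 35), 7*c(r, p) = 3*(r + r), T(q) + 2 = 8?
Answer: 0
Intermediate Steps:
T(q) = 6 (T(q) = -2 + 8 = 6)
c(r, p) = 6*r/7 (c(r, p) = (3*(r + r))/7 = (3*(2*r))/7 = (6*r)/7 = 6*r/7)
v = -2350 (v = 6 + (34 + 28)*(-3 - 35) = 6 + 62*(-38) = 6 - 2356 = -2350)
(c(3 - 3, 1)*16)*v + 0 = ((6*(3 - 3)/7)*16)*(-2350) + 0 = (((6/7)*0)*16)*(-2350) + 0 = (0*16)*(-2350) + 0 = 0*(-2350) + 0 = 0 + 0 = 0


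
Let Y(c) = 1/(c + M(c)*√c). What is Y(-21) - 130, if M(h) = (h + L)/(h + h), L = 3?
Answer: -134989/1038 - I*√21/1038 ≈ -130.05 - 0.0044148*I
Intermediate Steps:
M(h) = (3 + h)/(2*h) (M(h) = (h + 3)/(h + h) = (3 + h)/((2*h)) = (3 + h)*(1/(2*h)) = (3 + h)/(2*h))
Y(c) = 1/(c + (3 + c)/(2*√c)) (Y(c) = 1/(c + ((3 + c)/(2*c))*√c) = 1/(c + (3 + c)/(2*√c)))
Y(-21) - 130 = 2*√(-21)/(3 - 21 + 2*(-21)^(3/2)) - 130 = 2*(I*√21)/(3 - 21 + 2*(-21*I*√21)) - 130 = 2*(I*√21)/(3 - 21 - 42*I*√21) - 130 = 2*(I*√21)/(-18 - 42*I*√21) - 130 = 2*I*√21/(-18 - 42*I*√21) - 130 = -130 + 2*I*√21/(-18 - 42*I*√21)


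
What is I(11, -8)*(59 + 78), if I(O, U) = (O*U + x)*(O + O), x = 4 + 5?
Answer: -238106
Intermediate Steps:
x = 9
I(O, U) = 2*O*(9 + O*U) (I(O, U) = (O*U + 9)*(O + O) = (9 + O*U)*(2*O) = 2*O*(9 + O*U))
I(11, -8)*(59 + 78) = (2*11*(9 + 11*(-8)))*(59 + 78) = (2*11*(9 - 88))*137 = (2*11*(-79))*137 = -1738*137 = -238106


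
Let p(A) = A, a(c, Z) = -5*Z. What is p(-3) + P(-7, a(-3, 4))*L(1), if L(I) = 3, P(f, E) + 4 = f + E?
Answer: -96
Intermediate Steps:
P(f, E) = -4 + E + f (P(f, E) = -4 + (f + E) = -4 + (E + f) = -4 + E + f)
p(-3) + P(-7, a(-3, 4))*L(1) = -3 + (-4 - 5*4 - 7)*3 = -3 + (-4 - 20 - 7)*3 = -3 - 31*3 = -3 - 93 = -96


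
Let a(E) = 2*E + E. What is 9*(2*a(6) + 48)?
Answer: 756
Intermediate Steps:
a(E) = 3*E
9*(2*a(6) + 48) = 9*(2*(3*6) + 48) = 9*(2*18 + 48) = 9*(36 + 48) = 9*84 = 756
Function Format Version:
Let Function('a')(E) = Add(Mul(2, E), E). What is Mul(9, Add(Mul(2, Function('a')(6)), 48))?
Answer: 756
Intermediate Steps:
Function('a')(E) = Mul(3, E)
Mul(9, Add(Mul(2, Function('a')(6)), 48)) = Mul(9, Add(Mul(2, Mul(3, 6)), 48)) = Mul(9, Add(Mul(2, 18), 48)) = Mul(9, Add(36, 48)) = Mul(9, 84) = 756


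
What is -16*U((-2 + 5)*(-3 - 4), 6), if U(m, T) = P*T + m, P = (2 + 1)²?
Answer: -528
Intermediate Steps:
P = 9 (P = 3² = 9)
U(m, T) = m + 9*T (U(m, T) = 9*T + m = m + 9*T)
-16*U((-2 + 5)*(-3 - 4), 6) = -16*((-2 + 5)*(-3 - 4) + 9*6) = -16*(3*(-7) + 54) = -16*(-21 + 54) = -16*33 = -528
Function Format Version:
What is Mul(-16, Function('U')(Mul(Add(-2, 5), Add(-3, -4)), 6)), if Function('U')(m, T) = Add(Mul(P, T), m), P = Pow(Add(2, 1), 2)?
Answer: -528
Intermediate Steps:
P = 9 (P = Pow(3, 2) = 9)
Function('U')(m, T) = Add(m, Mul(9, T)) (Function('U')(m, T) = Add(Mul(9, T), m) = Add(m, Mul(9, T)))
Mul(-16, Function('U')(Mul(Add(-2, 5), Add(-3, -4)), 6)) = Mul(-16, Add(Mul(Add(-2, 5), Add(-3, -4)), Mul(9, 6))) = Mul(-16, Add(Mul(3, -7), 54)) = Mul(-16, Add(-21, 54)) = Mul(-16, 33) = -528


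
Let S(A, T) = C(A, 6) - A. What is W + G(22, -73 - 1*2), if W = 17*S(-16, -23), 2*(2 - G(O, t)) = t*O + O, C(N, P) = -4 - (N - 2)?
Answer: 1326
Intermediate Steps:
C(N, P) = -2 - N (C(N, P) = -4 - (-2 + N) = -4 + (2 - N) = -2 - N)
S(A, T) = -2 - 2*A (S(A, T) = (-2 - A) - A = -2 - 2*A)
G(O, t) = 2 - O/2 - O*t/2 (G(O, t) = 2 - (t*O + O)/2 = 2 - (O*t + O)/2 = 2 - (O + O*t)/2 = 2 + (-O/2 - O*t/2) = 2 - O/2 - O*t/2)
W = 510 (W = 17*(-2 - 2*(-16)) = 17*(-2 + 32) = 17*30 = 510)
W + G(22, -73 - 1*2) = 510 + (2 - 1/2*22 - 1/2*22*(-73 - 1*2)) = 510 + (2 - 11 - 1/2*22*(-73 - 2)) = 510 + (2 - 11 - 1/2*22*(-75)) = 510 + (2 - 11 + 825) = 510 + 816 = 1326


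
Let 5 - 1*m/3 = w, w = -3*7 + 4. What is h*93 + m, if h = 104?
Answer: 9738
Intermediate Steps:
w = -17 (w = -21 + 4 = -17)
m = 66 (m = 15 - 3*(-17) = 15 + 51 = 66)
h*93 + m = 104*93 + 66 = 9672 + 66 = 9738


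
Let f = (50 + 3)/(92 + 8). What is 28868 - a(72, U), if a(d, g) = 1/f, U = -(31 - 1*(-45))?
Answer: 1529904/53 ≈ 28866.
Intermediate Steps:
U = -76 (U = -(31 + 45) = -1*76 = -76)
f = 53/100 ≈ 0.53000
a(d, g) = 100/53 (a(d, g) = 1/(53/100) = 100/53)
28868 - a(72, U) = 28868 - 1*100/53 = 28868 - 100/53 = 1529904/53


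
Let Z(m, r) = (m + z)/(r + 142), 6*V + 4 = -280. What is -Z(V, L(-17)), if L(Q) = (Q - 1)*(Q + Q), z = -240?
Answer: 431/1131 ≈ 0.38108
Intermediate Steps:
V = -142/3 (V = -⅔ + (⅙)*(-280) = -⅔ - 140/3 = -142/3 ≈ -47.333)
L(Q) = 2*Q*(-1 + Q) (L(Q) = (-1 + Q)*(2*Q) = 2*Q*(-1 + Q))
Z(m, r) = (-240 + m)/(142 + r) (Z(m, r) = (m - 240)/(r + 142) = (-240 + m)/(142 + r))
-Z(V, L(-17)) = -(-240 - 142/3)/(142 + 2*(-17)*(-1 - 17)) = -(-862)/((142 + 2*(-17)*(-18))*3) = -(-862)/((142 + 612)*3) = -(-862)/(754*3) = -1*(-431/1131) = 431/1131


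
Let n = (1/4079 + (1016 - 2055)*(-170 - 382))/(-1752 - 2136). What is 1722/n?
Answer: -3901351392/334202959 ≈ -11.674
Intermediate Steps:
n = -2339420713/15859152 (n = (1/4079 - 1039*(-552))/(-3888) = (1/4079 + 573528)*(-1/3888) = (2339420713/4079)*(-1/3888) = -2339420713/15859152 ≈ -147.51)
1722/n = 1722/(-2339420713/15859152) = 1722*(-15859152/2339420713) = -3901351392/334202959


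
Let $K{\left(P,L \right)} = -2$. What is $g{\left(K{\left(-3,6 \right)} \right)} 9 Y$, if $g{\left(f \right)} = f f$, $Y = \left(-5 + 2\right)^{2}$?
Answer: $324$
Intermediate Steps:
$Y = 9$ ($Y = \left(-3\right)^{2} = 9$)
$g{\left(f \right)} = f^{2}$
$g{\left(K{\left(-3,6 \right)} \right)} 9 Y = \left(-2\right)^{2} \cdot 9 \cdot 9 = 4 \cdot 9 \cdot 9 = 36 \cdot 9 = 324$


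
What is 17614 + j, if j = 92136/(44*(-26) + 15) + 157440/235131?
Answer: 1551459074310/88487633 ≈ 17533.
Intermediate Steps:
j = -7162093352/88487633 (j = 92136/(-1144 + 15) + 157440*(1/235131) = 92136/(-1129) + 52480/78377 = 92136*(-1/1129) + 52480/78377 = -92136/1129 + 52480/78377 = -7162093352/88487633 ≈ -80.939)
17614 + j = 17614 - 7162093352/88487633 = 1551459074310/88487633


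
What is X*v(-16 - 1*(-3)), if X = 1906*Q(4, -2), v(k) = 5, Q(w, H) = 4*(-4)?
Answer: -152480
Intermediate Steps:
Q(w, H) = -16
X = -30496 (X = 1906*(-16) = -30496)
X*v(-16 - 1*(-3)) = -30496*5 = -152480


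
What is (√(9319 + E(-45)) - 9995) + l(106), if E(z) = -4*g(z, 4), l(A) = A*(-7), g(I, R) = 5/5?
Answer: -10737 + 9*√115 ≈ -10640.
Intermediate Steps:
g(I, R) = 1 (g(I, R) = 5*(⅕) = 1)
l(A) = -7*A
E(z) = -4 (E(z) = -4*1 = -4)
(√(9319 + E(-45)) - 9995) + l(106) = (√(9319 - 4) - 9995) - 7*106 = (√9315 - 9995) - 742 = (9*√115 - 9995) - 742 = (-9995 + 9*√115) - 742 = -10737 + 9*√115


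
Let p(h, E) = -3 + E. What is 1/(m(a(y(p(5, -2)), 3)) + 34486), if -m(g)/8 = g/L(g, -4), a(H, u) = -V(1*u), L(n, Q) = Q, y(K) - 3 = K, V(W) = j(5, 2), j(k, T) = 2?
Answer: 1/34482 ≈ 2.9001e-5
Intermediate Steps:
V(W) = 2
y(K) = 3 + K
a(H, u) = -2 (a(H, u) = -1*2 = -2)
m(g) = 2*g (m(g) = -8*g/(-4) = -8*g*(-1)/4 = -(-2)*g = 2*g)
1/(m(a(y(p(5, -2)), 3)) + 34486) = 1/(2*(-2) + 34486) = 1/(-4 + 34486) = 1/34482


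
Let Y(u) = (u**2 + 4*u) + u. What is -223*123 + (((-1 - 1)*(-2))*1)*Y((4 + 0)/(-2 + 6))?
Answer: -27405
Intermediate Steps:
Y(u) = u**2 + 5*u
-223*123 + (((-1 - 1)*(-2))*1)*Y((4 + 0)/(-2 + 6)) = -223*123 + (((-1 - 1)*(-2))*1)*(((4 + 0)/(-2 + 6))*(5 + (4 + 0)/(-2 + 6))) = -27429 + (-2*(-2)*1)*((4/4)*(5 + 4/4)) = -27429 + (4*1)*((4*(1/4))*(5 + 4*(1/4))) = -27429 + 4*(1*(5 + 1)) = -27429 + 4*(1*6) = -27429 + 4*6 = -27429 + 24 = -27405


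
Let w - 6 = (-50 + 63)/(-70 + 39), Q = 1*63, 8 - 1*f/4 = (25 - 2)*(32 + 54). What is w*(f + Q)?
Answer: -1352341/31 ≈ -43624.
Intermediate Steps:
f = -7880 (f = 32 - 4*(25 - 2)*(32 + 54) = 32 - 92*86 = 32 - 4*1978 = 32 - 7912 = -7880)
Q = 63
w = 173/31 (w = 6 + (-50 + 63)/(-70 + 39) = 6 + 13/(-31) = 6 + 13*(-1/31) = 6 - 13/31 = 173/31 ≈ 5.5806)
w*(f + Q) = 173*(-7880 + 63)/31 = (173/31)*(-7817) = -1352341/31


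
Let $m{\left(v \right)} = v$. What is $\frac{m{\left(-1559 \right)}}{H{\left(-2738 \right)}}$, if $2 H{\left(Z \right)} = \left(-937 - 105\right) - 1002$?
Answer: $\frac{1559}{1022} \approx 1.5254$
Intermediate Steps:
$H{\left(Z \right)} = -1022$ ($H{\left(Z \right)} = \frac{\left(-937 - 105\right) - 1002}{2} = \frac{-1042 - 1002}{2} = \frac{1}{2} \left(-2044\right) = -1022$)
$\frac{m{\left(-1559 \right)}}{H{\left(-2738 \right)}} = - \frac{1559}{-1022} = \left(-1559\right) \left(- \frac{1}{1022}\right) = \frac{1559}{1022}$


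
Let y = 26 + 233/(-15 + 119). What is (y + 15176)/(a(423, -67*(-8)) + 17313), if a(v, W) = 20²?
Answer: 1581241/1842152 ≈ 0.85837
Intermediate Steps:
a(v, W) = 400
y = 2937/104 (y = 26 + 233/104 = 2937/104 ≈ 28.240)
(y + 15176)/(a(423, -67*(-8)) + 17313) = (2937/104 + 15176)/(400 + 17313) = (1581241/104)/17713 = (1581241/104)*(1/17713) = 1581241/1842152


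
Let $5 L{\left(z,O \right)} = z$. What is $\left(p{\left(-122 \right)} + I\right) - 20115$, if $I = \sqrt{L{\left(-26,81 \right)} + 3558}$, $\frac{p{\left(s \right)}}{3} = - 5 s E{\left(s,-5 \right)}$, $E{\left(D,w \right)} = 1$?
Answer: $-18285 + \frac{2 \sqrt{22205}}{5} \approx -18225.0$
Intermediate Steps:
$L{\left(z,O \right)} = \frac{z}{5}$
$p{\left(s \right)} = - 15 s$ ($p{\left(s \right)} = 3 - 5 s 1 = 3 \left(- 5 s\right) = - 15 s$)
$I = \frac{2 \sqrt{22205}}{5}$ ($I = \sqrt{\frac{1}{5} \left(-26\right) + 3558} = \sqrt{- \frac{26}{5} + 3558} = \sqrt{\frac{17764}{5}} = \frac{2 \sqrt{22205}}{5} \approx 59.605$)
$\left(p{\left(-122 \right)} + I\right) - 20115 = \left(\left(-15\right) \left(-122\right) + \frac{2 \sqrt{22205}}{5}\right) - 20115 = \left(1830 + \frac{2 \sqrt{22205}}{5}\right) - 20115 = -18285 + \frac{2 \sqrt{22205}}{5}$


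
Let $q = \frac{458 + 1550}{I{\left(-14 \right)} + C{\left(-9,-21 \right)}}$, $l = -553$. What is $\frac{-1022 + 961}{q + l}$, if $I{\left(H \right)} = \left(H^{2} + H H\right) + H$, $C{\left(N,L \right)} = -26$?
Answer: $\frac{2684}{24081} \approx 0.11146$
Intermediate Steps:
$I{\left(H \right)} = H + 2 H^{2}$ ($I{\left(H \right)} = \left(H^{2} + H^{2}\right) + H = 2 H^{2} + H = H + 2 H^{2}$)
$q = \frac{251}{44}$ ($q = \frac{458 + 1550}{- 14 \left(1 + 2 \left(-14\right)\right) - 26} = \frac{2008}{- 14 \left(1 - 28\right) - 26} = \frac{2008}{\left(-14\right) \left(-27\right) - 26} = \frac{2008}{378 - 26} = \frac{2008}{352} = 2008 \cdot \frac{1}{352} = \frac{251}{44} \approx 5.7045$)
$\frac{-1022 + 961}{q + l} = \frac{-1022 + 961}{\frac{251}{44} - 553} = - \frac{61}{- \frac{24081}{44}} = \left(-61\right) \left(- \frac{44}{24081}\right) = \frac{2684}{24081}$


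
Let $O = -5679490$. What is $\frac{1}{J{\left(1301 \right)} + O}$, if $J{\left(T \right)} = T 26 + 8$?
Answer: $- \frac{1}{5645656} \approx -1.7713 \cdot 10^{-7}$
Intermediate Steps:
$J{\left(T \right)} = 8 + 26 T$ ($J{\left(T \right)} = 26 T + 8 = 8 + 26 T$)
$\frac{1}{J{\left(1301 \right)} + O} = \frac{1}{\left(8 + 26 \cdot 1301\right) - 5679490} = \frac{1}{\left(8 + 33826\right) - 5679490} = \frac{1}{33834 - 5679490} = \frac{1}{-5645656} = - \frac{1}{5645656}$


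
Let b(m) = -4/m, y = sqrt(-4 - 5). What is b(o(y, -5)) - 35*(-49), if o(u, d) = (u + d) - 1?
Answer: 25733/15 + 4*I/15 ≈ 1715.5 + 0.26667*I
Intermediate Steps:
y = 3*I (y = sqrt(-9) = 3*I ≈ 3.0*I)
o(u, d) = -1 + d + u (o(u, d) = (d + u) - 1 = -1 + d + u)
b(o(y, -5)) - 35*(-49) = -4/(-1 - 5 + 3*I) - 35*(-49) = -4*(-6 - 3*I)/45 + 1715 = 1715 - 4*(-6 - 3*I)/45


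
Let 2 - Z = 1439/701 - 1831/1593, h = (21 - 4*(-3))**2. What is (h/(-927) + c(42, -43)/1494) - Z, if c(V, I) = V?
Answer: -21415589158/9546608457 ≈ -2.2433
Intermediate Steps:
h = 1089 (h = (21 + 12)**2 = 33**2 = 1089)
Z = 1224590/1116693 (Z = 2 - (1439/701 - 1831/1593) = 2 - 1*1008796/1116693 = 2 - 1008796/1116693 = 1224590/1116693 ≈ 1.0966)
(h/(-927) + c(42, -43)/1494) - Z = (1089/(-927) + 42/1494) - 1*1224590/1116693 = (1089*(-1/927) + 42*(1/1494)) - 1224590/1116693 = (-121/103 + 7/249) - 1224590/1116693 = -29408/25647 - 1224590/1116693 = -21415589158/9546608457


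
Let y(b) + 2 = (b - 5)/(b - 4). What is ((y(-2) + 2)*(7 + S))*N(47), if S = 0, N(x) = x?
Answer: 2303/6 ≈ 383.83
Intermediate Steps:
y(b) = -2 + (-5 + b)/(-4 + b) (y(b) = -2 + (b - 5)/(b - 4) = -2 + (-5 + b)/(-4 + b))
((y(-2) + 2)*(7 + S))*N(47) = (((3 - 1*(-2))/(-4 - 2) + 2)*(7 + 0))*47 = (((3 + 2)/(-6) + 2)*7)*47 = ((-1/6*5 + 2)*7)*47 = ((-5/6 + 2)*7)*47 = ((7/6)*7)*47 = (49/6)*47 = 2303/6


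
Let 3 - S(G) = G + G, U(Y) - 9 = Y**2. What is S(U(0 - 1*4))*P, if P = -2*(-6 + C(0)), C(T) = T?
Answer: -564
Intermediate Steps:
U(Y) = 9 + Y**2
S(G) = 3 - 2*G (S(G) = 3 - (G + G) = 3 - 2*G)
P = 12 (P = -2*(-6 + 0) = -2*(-6) = 12)
S(U(0 - 1*4))*P = (3 - 2*(9 + (0 - 1*4)**2))*12 = (3 - 2*(9 + (0 - 4)**2))*12 = (3 - 2*(9 + (-4)**2))*12 = (3 - 2*(9 + 16))*12 = (3 - 2*25)*12 = (3 - 50)*12 = -47*12 = -564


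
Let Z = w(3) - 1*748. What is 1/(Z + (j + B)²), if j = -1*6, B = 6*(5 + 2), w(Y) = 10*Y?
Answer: 1/578 ≈ 0.0017301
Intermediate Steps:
B = 42 (B = 6*7 = 42)
j = -6
Z = -718 (Z = 10*3 - 1*748 = 30 - 748 = -718)
1/(Z + (j + B)²) = 1/(-718 + (-6 + 42)²) = 1/(-718 + 36²) = 1/(-718 + 1296) = 1/578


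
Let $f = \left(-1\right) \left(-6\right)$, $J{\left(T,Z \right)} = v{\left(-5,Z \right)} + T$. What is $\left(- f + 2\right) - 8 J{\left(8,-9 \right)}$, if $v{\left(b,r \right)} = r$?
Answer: $4$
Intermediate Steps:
$J{\left(T,Z \right)} = T + Z$ ($J{\left(T,Z \right)} = Z + T = T + Z$)
$f = 6$
$\left(- f + 2\right) - 8 J{\left(8,-9 \right)} = \left(\left(-1\right) 6 + 2\right) - 8 \left(8 - 9\right) = \left(-6 + 2\right) - -8 = -4 + 8 = 4$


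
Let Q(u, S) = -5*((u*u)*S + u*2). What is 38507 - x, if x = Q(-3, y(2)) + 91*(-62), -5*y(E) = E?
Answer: 44101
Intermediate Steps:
y(E) = -E/5
Q(u, S) = -10*u - 5*S*u² (Q(u, S) = -5*(u²*S + 2*u) = -5*(S*u² + 2*u) = -5*(2*u + S*u²) = -10*u - 5*S*u²)
x = -5594 (x = -5*(-3)*(2 - ⅕*2*(-3)) + 91*(-62) = -5*(-3)*(2 - ⅖*(-3)) - 5642 = -5*(-3)*(2 + 6/5) - 5642 = -5*(-3)*16/5 - 5642 = 48 - 5642 = -5594)
38507 - x = 38507 - 1*(-5594) = 38507 + 5594 = 44101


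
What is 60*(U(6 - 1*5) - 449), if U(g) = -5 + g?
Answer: -27180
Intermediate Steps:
60*(U(6 - 1*5) - 449) = 60*((-5 + (6 - 1*5)) - 449) = 60*((-5 + (6 - 5)) - 449) = 60*((-5 + 1) - 449) = 60*(-4 - 449) = 60*(-453) = -27180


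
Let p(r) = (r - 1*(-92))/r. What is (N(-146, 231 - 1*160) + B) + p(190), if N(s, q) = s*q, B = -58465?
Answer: -6538804/95 ≈ -68830.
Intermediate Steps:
N(s, q) = q*s
p(r) = (92 + r)/r (p(r) = (r + 92)/r = (92 + r)/r)
(N(-146, 231 - 1*160) + B) + p(190) = ((231 - 1*160)*(-146) - 58465) + (92 + 190)/190 = ((231 - 160)*(-146) - 58465) + (1/190)*282 = (71*(-146) - 58465) + 141/95 = (-10366 - 58465) + 141/95 = -68831 + 141/95 = -6538804/95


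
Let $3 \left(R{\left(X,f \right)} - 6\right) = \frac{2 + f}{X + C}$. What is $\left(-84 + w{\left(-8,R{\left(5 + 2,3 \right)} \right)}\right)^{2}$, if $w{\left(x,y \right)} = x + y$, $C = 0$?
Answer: $\frac{3243601}{441} \approx 7355.1$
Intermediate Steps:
$R{\left(X,f \right)} = 6 + \frac{2 + f}{3 X}$ ($R{\left(X,f \right)} = 6 + \frac{\left(2 + f\right) \frac{1}{X + 0}}{3} = 6 + \frac{\left(2 + f\right) \frac{1}{X}}{3} = 6 + \frac{\frac{1}{X} \left(2 + f\right)}{3} = 6 + \frac{2 + f}{3 X}$)
$\left(-84 + w{\left(-8,R{\left(5 + 2,3 \right)} \right)}\right)^{2} = \left(-84 - \left(8 - \frac{2 + 3 + 18 \left(5 + 2\right)}{3 \left(5 + 2\right)}\right)\right)^{2} = \left(-84 - \left(8 - \frac{2 + 3 + 18 \cdot 7}{3 \cdot 7}\right)\right)^{2} = \left(-84 - \left(8 - \frac{2 + 3 + 126}{21}\right)\right)^{2} = \left(-84 - \left(8 - \frac{131}{21}\right)\right)^{2} = \left(-84 + \left(-8 + \frac{131}{21}\right)\right)^{2} = \left(-84 - \frac{37}{21}\right)^{2} = \left(- \frac{1801}{21}\right)^{2} = \frac{3243601}{441}$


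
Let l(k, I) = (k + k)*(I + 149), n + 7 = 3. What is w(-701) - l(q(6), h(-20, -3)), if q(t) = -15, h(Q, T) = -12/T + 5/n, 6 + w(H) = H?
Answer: 7691/2 ≈ 3845.5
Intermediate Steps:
n = -4 (n = -7 + 3 = -4)
w(H) = -6 + H
h(Q, T) = -5/4 - 12/T (h(Q, T) = -12/T + 5/(-4) = -12/T + 5*(-¼) = -12/T - 5/4 = -5/4 - 12/T)
l(k, I) = 2*k*(149 + I) (l(k, I) = (2*k)*(149 + I) = 2*k*(149 + I))
w(-701) - l(q(6), h(-20, -3)) = (-6 - 701) - 2*(-15)*(149 + (-5/4 - 12/(-3))) = -707 - 2*(-15)*(149 + (-5/4 - 12*(-⅓))) = -707 - 2*(-15)*(149 + (-5/4 + 4)) = -707 - 2*(-15)*(149 + 11/4) = -707 - 2*(-15)*607/4 = -707 - 1*(-9105/2) = -707 + 9105/2 = 7691/2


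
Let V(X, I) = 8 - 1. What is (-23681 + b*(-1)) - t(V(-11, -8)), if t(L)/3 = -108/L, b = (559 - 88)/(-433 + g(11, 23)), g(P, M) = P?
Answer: -69813649/2954 ≈ -23634.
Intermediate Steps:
V(X, I) = 7
b = -471/422 (b = (559 - 88)/(-433 + 11) = 471/(-422) = 471*(-1/422) = -471/422 ≈ -1.1161)
t(L) = -324/L (t(L) = 3*(-108/L) = -324/L)
(-23681 + b*(-1)) - t(V(-11, -8)) = (-23681 - 471/422*(-1)) - (-324)/7 = (-23681 + 471/422) - (-324)/7 = -9992911/422 - 1*(-324/7) = -9992911/422 + 324/7 = -69813649/2954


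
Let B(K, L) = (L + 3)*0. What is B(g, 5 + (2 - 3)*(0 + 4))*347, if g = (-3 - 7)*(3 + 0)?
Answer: 0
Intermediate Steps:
g = -30 (g = -10*3 = -30)
B(K, L) = 0 (B(K, L) = (3 + L)*0 = 0)
B(g, 5 + (2 - 3)*(0 + 4))*347 = 0*347 = 0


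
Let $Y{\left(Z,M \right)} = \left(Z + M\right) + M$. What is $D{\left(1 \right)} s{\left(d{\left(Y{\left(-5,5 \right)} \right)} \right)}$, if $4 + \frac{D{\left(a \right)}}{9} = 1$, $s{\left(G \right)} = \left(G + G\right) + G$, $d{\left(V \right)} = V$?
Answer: $-405$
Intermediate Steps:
$Y{\left(Z,M \right)} = Z + 2 M$ ($Y{\left(Z,M \right)} = \left(M + Z\right) + M = Z + 2 M$)
$s{\left(G \right)} = 3 G$ ($s{\left(G \right)} = 2 G + G = 3 G$)
$D{\left(a \right)} = -27$ ($D{\left(a \right)} = -36 + 9 \cdot 1 = -36 + 9 = -27$)
$D{\left(1 \right)} s{\left(d{\left(Y{\left(-5,5 \right)} \right)} \right)} = - 27 \cdot 3 \left(-5 + 2 \cdot 5\right) = - 27 \cdot 3 \left(-5 + 10\right) = - 27 \cdot 3 \cdot 5 = \left(-27\right) 15 = -405$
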